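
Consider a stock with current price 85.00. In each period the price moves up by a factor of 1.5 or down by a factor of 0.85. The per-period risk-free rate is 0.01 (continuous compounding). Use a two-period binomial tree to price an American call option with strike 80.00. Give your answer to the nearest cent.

Risk-neutral probability p = (e^0.01 − 0.85)/(1.5 − 0.85) = 0.1601/0.6500 = 0.2462
Terminal stock prices: S_uu = 191.2, S_ud = 108.4, S_dd = 61.41
Terminal payoffs (S − K): max(111.2, 0) = 111.2, max(28.38, 0) = 28.38, max(-18.59, 0) = 0
Node u (S = 127.5): continuation = e^(−0.01)·[0.2462·111.2500 + 0.7538·28.3750] = 48.2960; exercise value = 47.5000 ≤ continuation, so V_u = 48.2960
Node d (S = 72.25): continuation = e^(−0.01)·[0.2462·28.3750 + 0.7538·0.0000] = 6.9173; exercise value = 0.0000 ≤ continuation, so V_d = 6.9173
Node 0 (S = 85): continuation = e^(−0.01)·[0.2462·48.2960 + 0.7538·6.9173] = 16.9358; exercise value = 5.0000 ≤ continuation, so V_0 = 16.9358

16.94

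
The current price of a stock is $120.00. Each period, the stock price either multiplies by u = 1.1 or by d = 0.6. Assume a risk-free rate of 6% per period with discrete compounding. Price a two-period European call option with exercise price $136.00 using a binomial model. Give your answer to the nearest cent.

Risk-neutral probability p = (1 + 0.06 − 0.6)/(1.1 − 0.6) = 0.4600/0.5000 = 0.9200
Terminal stock prices: S_uu = 145.2, S_ud = 79.2, S_dd = 43.2
Terminal payoffs (S − K): max(9.2, 0) = 9.2, max(-56.8, 0) = 0, max(-92.8, 0) = 0
Node u (S = 132): V_u = 1/1.06·[0.9200·9.2000 + 0.0800·0.0000] = 7.9849
Node d (S = 72): V_d = 1/1.06·[0.9200·0.0000 + 0.0800·0.0000] = 0.0000
Node 0 (S = 120): V_0 = 1/1.06·[0.9200·7.9849 + 0.0800·0.0000] = 6.9303

$6.93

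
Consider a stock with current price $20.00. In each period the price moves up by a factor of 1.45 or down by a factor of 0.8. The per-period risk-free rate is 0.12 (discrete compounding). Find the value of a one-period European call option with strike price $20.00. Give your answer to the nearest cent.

Risk-neutral probability p = (1 + 0.12 − 0.8)/(1.45 − 0.8) = 0.3200/0.6500 = 0.4923
Terminal stock prices: S_u = 29, S_d = 16
Terminal payoffs (S − K): max(9, 0) = 9, max(-4, 0) = 0
Node 0 (S = 20): V_0 = 1/1.12·[0.4923·9.0000 + 0.5077·0.0000] = 3.9560

$3.96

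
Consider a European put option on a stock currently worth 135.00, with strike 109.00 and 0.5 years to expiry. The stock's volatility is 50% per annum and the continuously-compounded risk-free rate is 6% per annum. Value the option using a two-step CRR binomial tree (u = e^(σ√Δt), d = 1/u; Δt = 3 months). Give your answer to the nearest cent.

CRR parameters: u = e^(σ√Δt) = e^(0.5·√0.25) = 1.2840, d = 1/u = 0.7788
Per-period rate: rΔt = 0.06·0.25 = 0.015, so R = e^0.015 = 1.0151
Risk-neutral probability p = (e^0.015 − 0.7788)/(1.2840 − 0.7788) = 0.2363/0.5052 = 0.4677
Terminal stock prices: S_uu = 222.6, S_ud = 135, S_dd = 81.88
Terminal payoffs (K − S): max(-113.6, 0) = 0, max(-26, 0) = 0, max(27.12, 0) = 27.12
Node u (S = 173.3): V_u = e^(−0.015)·[0.4677·0.0000 + 0.5323·0.0000] = 0.0000
Node d (S = 105.1): V_d = e^(−0.015)·[0.4677·0.0000 + 0.5323·27.1184] = 14.2192
Node 0 (S = 135): V_0 = e^(−0.015)·[0.4677·0.0000 + 0.5323·14.2192] = 7.4557

7.46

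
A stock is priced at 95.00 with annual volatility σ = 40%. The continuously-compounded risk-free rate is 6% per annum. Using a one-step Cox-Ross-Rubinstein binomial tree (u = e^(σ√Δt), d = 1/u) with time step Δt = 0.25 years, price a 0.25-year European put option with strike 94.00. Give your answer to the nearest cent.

CRR parameters: u = e^(σ√Δt) = e^(0.4·√0.25) = 1.2214, d = 1/u = 0.8187
Per-period rate: rΔt = 0.06·0.25 = 0.015, so R = e^0.015 = 1.0151
Risk-neutral probability p = (e^0.015 − 0.8187)/(1.2214 − 0.8187) = 0.1964/0.4027 = 0.4877
Terminal stock prices: S_u = 116, S_d = 77.78
Terminal payoffs (K − S): max(-22.03, 0) = 0, max(16.22, 0) = 16.22
Node 0 (S = 95): V_0 = e^(−0.015)·[0.4877·0.0000 + 0.5123·16.2206] = 8.1861

8.19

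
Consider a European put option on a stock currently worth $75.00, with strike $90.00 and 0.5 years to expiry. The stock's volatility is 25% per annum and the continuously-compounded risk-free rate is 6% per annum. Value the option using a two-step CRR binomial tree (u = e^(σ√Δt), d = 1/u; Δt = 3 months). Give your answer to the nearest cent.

CRR parameters: u = e^(σ√Δt) = e^(0.25·√0.25) = 1.1331, d = 1/u = 0.8825
Per-period rate: rΔt = 0.06·0.25 = 0.015, so R = e^0.015 = 1.0151
Risk-neutral probability p = (e^0.015 − 0.8825)/(1.1331 − 0.8825) = 0.1326/0.2507 = 0.5291
Terminal stock prices: S_uu = 96.3, S_ud = 75, S_dd = 58.41
Terminal payoffs (K − S): max(-6.302, 0) = 0, max(15, 0) = 15, max(31.59, 0) = 31.59
Node u (S = 84.99): V_u = e^(−0.015)·[0.5291·0.0000 + 0.4709·15.0000] = 6.9585
Node d (S = 66.19): V_d = e^(−0.015)·[0.5291·15.0000 + 0.4709·31.5899] = 22.4728
Node 0 (S = 75): V_0 = e^(−0.015)·[0.5291·6.9585 + 0.4709·22.4728] = 14.0521

$14.05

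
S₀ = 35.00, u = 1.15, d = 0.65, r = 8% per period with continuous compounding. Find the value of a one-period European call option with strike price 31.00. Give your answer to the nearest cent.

Risk-neutral probability p = (e^0.08 − 0.65)/(1.15 − 0.65) = 0.4333/0.5000 = 0.8666
Terminal stock prices: S_u = 40.25, S_d = 22.75
Terminal payoffs (S − K): max(9.25, 0) = 9.25, max(-8.25, 0) = 0
Node 0 (S = 35): V_0 = e^(−0.08)·[0.8666·9.2500 + 0.1334·0.0000] = 7.3995

7.40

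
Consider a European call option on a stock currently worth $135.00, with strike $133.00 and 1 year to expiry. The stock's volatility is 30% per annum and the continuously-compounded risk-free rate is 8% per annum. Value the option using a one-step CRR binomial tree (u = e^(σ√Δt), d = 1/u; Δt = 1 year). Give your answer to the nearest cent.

$25.55

CRR parameters: u = e^(σ√Δt) = e^(0.3·√1) = 1.3499, d = 1/u = 0.7408
Per-period rate: rΔt = 0.08·1 = 0.08, so R = e^0.08 = 1.0833
Risk-neutral probability p = (e^0.08 − 0.7408)/(1.3499 − 0.7408) = 0.3425/0.6090 = 0.5623
Terminal stock prices: S_u = 182.2, S_d = 100
Terminal payoffs (S − K): max(49.23, 0) = 49.23, max(-32.99, 0) = 0
Node 0 (S = 135): V_0 = e^(−0.08)·[0.5623·49.2309 + 0.4377·0.0000] = 25.5546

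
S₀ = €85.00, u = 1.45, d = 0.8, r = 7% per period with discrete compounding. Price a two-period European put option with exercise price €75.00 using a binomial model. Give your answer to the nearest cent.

€6.15

Risk-neutral probability p = (1 + 0.07 − 0.8)/(1.45 − 0.8) = 0.2700/0.6500 = 0.4154
Terminal stock prices: S_uu = 178.7, S_ud = 98.6, S_dd = 54.4
Terminal payoffs (K − S): max(-103.7, 0) = 0, max(-23.6, 0) = 0, max(20.6, 0) = 20.6
Node u (S = 123.2): V_u = 1/1.07·[0.4154·0.0000 + 0.5846·0.0000] = 0.0000
Node d (S = 68): V_d = 1/1.07·[0.4154·0.0000 + 0.5846·20.6000] = 11.2552
Node 0 (S = 85): V_0 = 1/1.07·[0.4154·0.0000 + 0.5846·11.2552] = 6.1495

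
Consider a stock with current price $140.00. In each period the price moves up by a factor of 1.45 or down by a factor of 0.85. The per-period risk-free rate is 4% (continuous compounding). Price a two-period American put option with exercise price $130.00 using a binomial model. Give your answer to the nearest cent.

Risk-neutral probability p = (e^0.04 − 0.85)/(1.45 − 0.85) = 0.1908/0.6000 = 0.3180
Terminal stock prices: S_uu = 294.4, S_ud = 172.5, S_dd = 101.1
Terminal payoffs (K − S): max(-164.4, 0) = 0, max(-42.55, 0) = 0, max(28.85, 0) = 28.85
Node u (S = 203): continuation = e^(−0.04)·[0.3180·0.0000 + 0.6820·0.0000] = 0.0000; exercise value = 0.0000 ≤ continuation, so V_u = 0.0000
Node d (S = 119): continuation = e^(−0.04)·[0.3180·0.0000 + 0.6820·28.8500] = 18.9037; exercise value = 11.0000 ≤ continuation, so V_d = 18.9037
Node 0 (S = 140): continuation = e^(−0.04)·[0.3180·0.0000 + 0.6820·18.9037] = 12.3865; exercise value = 0.0000 ≤ continuation, so V_0 = 12.3865

$12.39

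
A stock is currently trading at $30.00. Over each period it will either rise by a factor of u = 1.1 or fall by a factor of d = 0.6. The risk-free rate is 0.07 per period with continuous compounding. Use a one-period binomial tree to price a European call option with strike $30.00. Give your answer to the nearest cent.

Risk-neutral probability p = (e^0.07 − 0.6)/(1.1 − 0.6) = 0.4725/0.5000 = 0.9450
Terminal stock prices: S_u = 33, S_d = 18
Terminal payoffs (S − K): max(3, 0) = 3, max(-12, 0) = 0
Node 0 (S = 30): V_0 = e^(−0.07)·[0.9450·3.0000 + 0.0550·0.0000] = 2.6434

$2.64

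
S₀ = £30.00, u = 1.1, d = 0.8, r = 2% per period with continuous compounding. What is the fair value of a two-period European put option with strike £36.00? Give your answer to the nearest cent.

Risk-neutral probability p = (e^0.02 − 0.8)/(1.1 − 0.8) = 0.2202/0.3000 = 0.7340
Terminal stock prices: S_uu = 36.3, S_ud = 26.4, S_dd = 19.2
Terminal payoffs (K − S): max(-0.3, 0) = 0, max(9.6, 0) = 9.6, max(16.8, 0) = 16.8
Node u (S = 33): V_u = e^(−0.02)·[0.7340·0.0000 + 0.2660·9.6000] = 2.5030
Node d (S = 24): V_d = e^(−0.02)·[0.7340·9.6000 + 0.2660·16.8000] = 11.2872
Node 0 (S = 30): V_0 = e^(−0.02)·[0.7340·2.5030 + 0.2660·11.2872] = 4.7437

£4.74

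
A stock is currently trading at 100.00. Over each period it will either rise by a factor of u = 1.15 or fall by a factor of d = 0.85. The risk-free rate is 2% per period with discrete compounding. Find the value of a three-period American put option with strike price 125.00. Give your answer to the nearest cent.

Risk-neutral probability p = (1 + 0.02 − 0.85)/(1.15 − 0.85) = 0.1700/0.3000 = 0.5667
Terminal stock prices: S_uuu = 152.1, S_uud = 112.4, S_udd = 83.09, S_ddd = 61.41
Terminal payoffs (K − S): max(-27.09, 0) = 0, max(12.59, 0) = 12.59, max(41.91, 0) = 41.91, max(63.59, 0) = 63.59
Node uu (S = 132.2): continuation = 1/1.02·[0.5667·0.0000 + 0.4333·12.5875] = 5.3476; exercise value = 0.0000 ≤ continuation, so V_uu = 5.3476
Node ud (S = 97.75): continuation = 1/1.02·[0.5667·12.5875 + 0.4333·41.9125] = 24.7990; exercise value = 27.2500 > continuation, so V_ud = 27.2500 (exercise)
Node dd (S = 72.25): continuation = 1/1.02·[0.5667·41.9125 + 0.4333·63.5875] = 50.2990; exercise value = 52.7500 > continuation, so V_dd = 52.7500 (exercise)
Node u (S = 115): continuation = 1/1.02·[0.5667·5.3476 + 0.4333·27.2500] = 14.5477; exercise value = 10.0000 ≤ continuation, so V_u = 14.5477
Node d (S = 85): continuation = 1/1.02·[0.5667·27.2500 + 0.4333·52.7500] = 37.5490; exercise value = 40.0000 > continuation, so V_d = 40.0000 (exercise)
Node 0 (S = 100): continuation = 1/1.02·[0.5667·14.5477 + 0.4333·40.0000] = 25.0755; exercise value = 25.0000 ≤ continuation, so V_0 = 25.0755

25.08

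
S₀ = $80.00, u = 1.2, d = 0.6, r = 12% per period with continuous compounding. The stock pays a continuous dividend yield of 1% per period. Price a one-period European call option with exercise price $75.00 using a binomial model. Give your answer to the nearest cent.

$16.03

Per-period risk-free factor R = e^0.12 = 1.1275; dividend-adjusted growth = e^(0.12−0.01) = 1.1163.
Risk-neutral probability p = (1.1163 − 0.6)/(1.2 − 0.6) = 0.5163/0.6000 = 0.8605
Terminal stock prices: S_u = 96, S_d = 48
Terminal payoffs (S − K): max(21, 0) = 21, max(-27, 0) = 0
Node 0 (S = 80): V_0 = e^(−0.12)·[0.8605·21.0000 + 0.1395·0.0000] = 16.0264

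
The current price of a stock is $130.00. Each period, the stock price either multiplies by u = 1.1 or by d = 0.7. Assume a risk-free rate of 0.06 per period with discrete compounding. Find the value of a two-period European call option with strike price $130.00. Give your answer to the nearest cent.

Risk-neutral probability p = (1 + 0.06 − 0.7)/(1.1 − 0.7) = 0.3600/0.4000 = 0.9000
Terminal stock prices: S_uu = 157.3, S_ud = 100.1, S_dd = 63.7
Terminal payoffs (S − K): max(27.3, 0) = 27.3, max(-29.9, 0) = 0, max(-66.3, 0) = 0
Node u (S = 143): V_u = 1/1.06·[0.9000·27.3000 + 0.1000·0.0000] = 23.1792
Node d (S = 91): V_d = 1/1.06·[0.9000·0.0000 + 0.1000·0.0000] = 0.0000
Node 0 (S = 130): V_0 = 1/1.06·[0.9000·23.1792 + 0.1000·0.0000] = 19.6805

$19.68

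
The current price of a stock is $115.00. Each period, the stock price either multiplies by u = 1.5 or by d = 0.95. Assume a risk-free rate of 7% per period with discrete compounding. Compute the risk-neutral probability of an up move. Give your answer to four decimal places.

Risk-neutral probability p = (1 + 0.07 − 0.95)/(1.5 − 0.95) = 0.1200/0.5500 = 0.2182

p = 0.2182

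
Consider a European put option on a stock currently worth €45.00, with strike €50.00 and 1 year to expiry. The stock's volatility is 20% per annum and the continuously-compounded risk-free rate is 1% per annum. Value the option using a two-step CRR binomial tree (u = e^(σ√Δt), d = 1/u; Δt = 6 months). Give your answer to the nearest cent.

€6.74

CRR parameters: u = e^(σ√Δt) = e^(0.2·√0.5) = 1.1519, d = 1/u = 0.8681
Per-period rate: rΔt = 0.01·0.5 = 0.005, so R = e^0.005 = 1.0050
Risk-neutral probability p = (e^0.005 − 0.8681)/(1.1519 − 0.8681) = 0.1369/0.2838 = 0.4824
Terminal stock prices: S_uu = 59.71, S_ud = 45, S_dd = 33.91
Terminal payoffs (K − S): max(-9.71, 0) = 0, max(5, 0) = 5, max(16.09, 0) = 16.09
Node u (S = 51.84): V_u = e^(−0.005)·[0.4824·0.0000 + 0.5176·5.0000] = 2.5753
Node d (S = 39.07): V_d = e^(−0.005)·[0.4824·5.0000 + 0.5176·16.0863] = 10.6851
Node 0 (S = 45): V_0 = e^(−0.005)·[0.4824·2.5753 + 0.5176·10.6851] = 6.7394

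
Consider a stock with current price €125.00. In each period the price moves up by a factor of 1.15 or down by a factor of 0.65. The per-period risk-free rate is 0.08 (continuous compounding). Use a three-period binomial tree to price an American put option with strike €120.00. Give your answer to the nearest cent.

Risk-neutral probability p = (e^0.08 − 0.65)/(1.15 − 0.65) = 0.4333/0.5000 = 0.8666
Terminal stock prices: S_uuu = 190.1, S_uud = 107.5, S_udd = 60.73, S_ddd = 34.33
Terminal payoffs (K − S): max(-70.11, 0) = 0, max(12.55, 0) = 12.55, max(59.27, 0) = 59.27, max(85.67, 0) = 85.67
Node uu (S = 165.3): continuation = e^(−0.08)·[0.8666·0.0000 + 0.1334·12.5469] = 1.5454; exercise value = 0.0000 ≤ continuation, so V_uu = 1.5454
Node ud (S = 93.44): continuation = e^(−0.08)·[0.8666·12.5469 + 0.1334·59.2656] = 17.3365; exercise value = 26.5625 > continuation, so V_ud = 26.5625 (exercise)
Node dd (S = 52.81): continuation = e^(−0.08)·[0.8666·59.2656 + 0.1334·85.6719] = 57.9615; exercise value = 67.1875 > continuation, so V_dd = 67.1875 (exercise)
Node u (S = 143.8): continuation = e^(−0.08)·[0.8666·1.5454 + 0.1334·26.5625] = 4.5079; exercise value = 0.0000 ≤ continuation, so V_u = 4.5079
Node d (S = 81.25): continuation = e^(−0.08)·[0.8666·26.5625 + 0.1334·67.1875] = 29.5240; exercise value = 38.7500 > continuation, so V_d = 38.7500 (exercise)
Node 0 (S = 125): continuation = e^(−0.08)·[0.8666·4.5079 + 0.1334·38.7500] = 8.3788; exercise value = 0.0000 ≤ continuation, so V_0 = 8.3788

€8.38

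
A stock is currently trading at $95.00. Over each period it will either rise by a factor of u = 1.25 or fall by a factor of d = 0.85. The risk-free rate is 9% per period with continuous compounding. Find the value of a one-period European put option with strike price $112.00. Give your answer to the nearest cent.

Risk-neutral probability p = (e^0.09 − 0.85)/(1.25 − 0.85) = 0.2442/0.4000 = 0.6104
Terminal stock prices: S_u = 118.8, S_d = 80.75
Terminal payoffs (K − S): max(-6.75, 0) = 0, max(31.25, 0) = 31.25
Node 0 (S = 95): V_0 = e^(−0.09)·[0.6104·0.0000 + 0.3896·31.2500] = 11.1261

$11.13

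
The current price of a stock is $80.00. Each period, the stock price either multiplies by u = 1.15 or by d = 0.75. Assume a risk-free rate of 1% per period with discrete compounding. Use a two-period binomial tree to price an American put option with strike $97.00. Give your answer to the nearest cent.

$19.07

Risk-neutral probability p = (1 + 0.01 − 0.75)/(1.15 − 0.75) = 0.2600/0.4000 = 0.6500
Terminal stock prices: S_uu = 105.8, S_ud = 69, S_dd = 45
Terminal payoffs (K − S): max(-8.8, 0) = 0, max(28, 0) = 28, max(52, 0) = 52
Node u (S = 92): continuation = 1/1.01·[0.6500·0.0000 + 0.3500·28.0000] = 9.7030; exercise value = 5.0000 ≤ continuation, so V_u = 9.7030
Node d (S = 60): continuation = 1/1.01·[0.6500·28.0000 + 0.3500·52.0000] = 36.0396; exercise value = 37.0000 > continuation, so V_d = 37.0000 (exercise)
Node 0 (S = 80): continuation = 1/1.01·[0.6500·9.7030 + 0.3500·37.0000] = 19.0663; exercise value = 17.0000 ≤ continuation, so V_0 = 19.0663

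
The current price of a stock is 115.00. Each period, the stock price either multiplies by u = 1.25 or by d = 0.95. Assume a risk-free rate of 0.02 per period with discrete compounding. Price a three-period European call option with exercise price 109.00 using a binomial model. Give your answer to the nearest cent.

16.70

Risk-neutral probability p = (1 + 0.02 − 0.95)/(1.25 − 0.95) = 0.0700/0.3000 = 0.2333
Terminal stock prices: S_uuu = 224.6, S_uud = 170.7, S_udd = 129.7, S_ddd = 98.6
Terminal payoffs (S − K): max(115.6, 0) = 115.6, max(61.7, 0) = 61.7, max(20.73, 0) = 20.73, max(-10.4, 0) = 0
Node uu (S = 179.7): V_uu = 1/1.02·[0.2333·115.6094 + 0.7667·61.7031] = 72.8248
Node ud (S = 136.6): V_ud = 1/1.02·[0.2333·61.7031 + 0.7667·20.7344] = 29.6998
Node dd (S = 103.8): V_dd = 1/1.02·[0.2333·20.7344 + 0.7667·0.0000] = 4.7432
Node u (S = 143.8): V_u = 1/1.02·[0.2333·72.8248 + 0.7667·29.6998] = 38.9826
Node d (S = 109.2): V_d = 1/1.02·[0.2333·29.6998 + 0.7667·4.7432] = 10.3592
Node 0 (S = 115): V_0 = 1/1.02·[0.2333·38.9826 + 0.7667·10.3592] = 16.7039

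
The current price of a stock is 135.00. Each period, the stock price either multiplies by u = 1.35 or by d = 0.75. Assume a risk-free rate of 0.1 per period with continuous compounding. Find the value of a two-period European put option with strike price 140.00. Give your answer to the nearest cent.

10.04

Risk-neutral probability p = (e^0.1 − 0.75)/(1.35 − 0.75) = 0.3552/0.6000 = 0.5920
Terminal stock prices: S_uu = 246, S_ud = 136.7, S_dd = 75.94
Terminal payoffs (K − S): max(-106, 0) = 0, max(3.312, 0) = 3.312, max(64.06, 0) = 64.06
Node u (S = 182.2): V_u = e^(−0.1)·[0.5920·0.0000 + 0.4080·3.3125] = 1.2230
Node d (S = 101.2): V_d = e^(−0.1)·[0.5920·3.3125 + 0.4080·64.0625] = 25.4272
Node 0 (S = 135): V_0 = e^(−0.1)·[0.5920·1.2230 + 0.4080·25.4272] = 10.0433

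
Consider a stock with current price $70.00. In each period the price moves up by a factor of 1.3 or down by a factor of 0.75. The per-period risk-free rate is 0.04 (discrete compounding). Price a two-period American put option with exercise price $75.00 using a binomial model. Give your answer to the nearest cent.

$11.78

Risk-neutral probability p = (1 + 0.04 − 0.75)/(1.3 − 0.75) = 0.2900/0.5500 = 0.5273
Terminal stock prices: S_uu = 118.3, S_ud = 68.25, S_dd = 39.38
Terminal payoffs (K − S): max(-43.3, 0) = 0, max(6.75, 0) = 6.75, max(35.62, 0) = 35.62
Node u (S = 91): continuation = 1/1.04·[0.5273·0.0000 + 0.4727·6.7500] = 3.0682; exercise value = 0.0000 ≤ continuation, so V_u = 3.0682
Node d (S = 52.5): continuation = 1/1.04·[0.5273·6.7500 + 0.4727·35.6250] = 19.6154; exercise value = 22.5000 > continuation, so V_d = 22.5000 (exercise)
Node 0 (S = 70): continuation = 1/1.04·[0.5273·3.0682 + 0.4727·22.5000] = 11.7828; exercise value = 5.0000 ≤ continuation, so V_0 = 11.7828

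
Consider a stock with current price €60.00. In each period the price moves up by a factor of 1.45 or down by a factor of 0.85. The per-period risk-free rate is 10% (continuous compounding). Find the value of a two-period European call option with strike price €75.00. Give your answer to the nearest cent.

€7.57

Risk-neutral probability p = (e^0.1 − 0.85)/(1.45 − 0.85) = 0.2552/0.6000 = 0.4253
Terminal stock prices: S_uu = 126.2, S_ud = 73.95, S_dd = 43.35
Terminal payoffs (S − K): max(51.15, 0) = 51.15, max(-1.05, 0) = 0, max(-31.65, 0) = 0
Node u (S = 87): V_u = e^(−0.1)·[0.4253·51.1500 + 0.5747·0.0000] = 19.6832
Node d (S = 51): V_d = e^(−0.1)·[0.4253·0.0000 + 0.5747·0.0000] = 0.0000
Node 0 (S = 60): V_0 = e^(−0.1)·[0.4253·19.6832 + 0.5747·0.0000] = 7.5744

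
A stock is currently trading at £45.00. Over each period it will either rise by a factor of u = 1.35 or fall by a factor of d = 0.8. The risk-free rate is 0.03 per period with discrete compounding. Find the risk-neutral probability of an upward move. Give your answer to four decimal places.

Risk-neutral probability p = (1 + 0.03 − 0.8)/(1.35 − 0.8) = 0.2300/0.5500 = 0.4182

p = 0.4182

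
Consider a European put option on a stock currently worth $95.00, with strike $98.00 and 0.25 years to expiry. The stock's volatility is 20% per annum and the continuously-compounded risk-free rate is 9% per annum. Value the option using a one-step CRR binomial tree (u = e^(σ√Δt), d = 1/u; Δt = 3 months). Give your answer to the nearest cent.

$4.84

CRR parameters: u = e^(σ√Δt) = e^(0.2·√0.25) = 1.1052, d = 1/u = 0.9048
Per-period rate: rΔt = 0.09·0.25 = 0.0225, so R = e^0.0225 = 1.0228
Risk-neutral probability p = (e^0.0225 − 0.9048)/(1.1052 − 0.9048) = 0.1179/0.2003 = 0.5886
Terminal stock prices: S_u = 105, S_d = 85.96
Terminal payoffs (K − S): max(-6.991, 0) = 0, max(12.04, 0) = 12.04
Node 0 (S = 95): V_0 = e^(−0.0225)·[0.5886·0.0000 + 0.4114·12.0404] = 4.8432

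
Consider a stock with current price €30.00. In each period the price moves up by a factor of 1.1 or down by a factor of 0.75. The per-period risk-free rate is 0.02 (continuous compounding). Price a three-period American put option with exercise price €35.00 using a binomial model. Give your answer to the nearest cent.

Risk-neutral probability p = (e^0.02 − 0.75)/(1.1 − 0.75) = 0.2702/0.3500 = 0.7720
Terminal stock prices: S_uuu = 39.93, S_uud = 27.23, S_udd = 18.56, S_ddd = 12.66
Terminal payoffs (K − S): max(-4.93, 0) = 0, max(7.775, 0) = 7.775, max(16.44, 0) = 16.44, max(22.34, 0) = 22.34
Node uu (S = 36.3): continuation = e^(−0.02)·[0.7720·0.0000 + 0.2280·7.7750] = 1.7376; exercise value = 0.0000 ≤ continuation, so V_uu = 1.7376
Node ud (S = 24.75): continuation = e^(−0.02)·[0.7720·7.7750 + 0.2280·16.4375] = 9.5570; exercise value = 10.2500 > continuation, so V_ud = 10.2500 (exercise)
Node dd (S = 16.88): continuation = e^(−0.02)·[0.7720·16.4375 + 0.2280·22.3438] = 17.4320; exercise value = 18.1250 > continuation, so V_dd = 18.1250 (exercise)
Node u (S = 33): continuation = e^(−0.02)·[0.7720·1.7376 + 0.2280·10.2500] = 3.6055; exercise value = 2.0000 ≤ continuation, so V_u = 3.6055
Node d (S = 22.5): continuation = e^(−0.02)·[0.7720·10.2500 + 0.2280·18.1250] = 11.8070; exercise value = 12.5000 > continuation, so V_d = 12.5000 (exercise)
Node 0 (S = 30): continuation = e^(−0.02)·[0.7720·3.6055 + 0.2280·12.5000] = 5.5219; exercise value = 5.0000 ≤ continuation, so V_0 = 5.5219

€5.52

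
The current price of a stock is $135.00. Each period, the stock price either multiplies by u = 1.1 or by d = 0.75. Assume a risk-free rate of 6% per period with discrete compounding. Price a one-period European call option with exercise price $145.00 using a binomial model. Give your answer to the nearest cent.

$2.92

Risk-neutral probability p = (1 + 0.06 − 0.75)/(1.1 − 0.75) = 0.3100/0.3500 = 0.8857
Terminal stock prices: S_u = 148.5, S_d = 101.2
Terminal payoffs (S − K): max(3.5, 0) = 3.5, max(-43.75, 0) = 0
Node 0 (S = 135): V_0 = 1/1.06·[0.8857·3.5000 + 0.1143·0.0000] = 2.9245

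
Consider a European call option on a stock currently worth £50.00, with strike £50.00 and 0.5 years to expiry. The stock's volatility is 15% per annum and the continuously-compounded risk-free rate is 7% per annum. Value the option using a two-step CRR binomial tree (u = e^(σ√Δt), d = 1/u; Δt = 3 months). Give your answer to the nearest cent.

CRR parameters: u = e^(σ√Δt) = e^(0.15·√0.25) = 1.0779, d = 1/u = 0.9277
Per-period rate: rΔt = 0.07·0.25 = 0.0175, so R = e^0.0175 = 1.0177
Risk-neutral probability p = (e^0.0175 − 0.9277)/(1.0779 − 0.9277) = 0.0899/0.1501 = 0.5988
Terminal stock prices: S_uu = 58.09, S_ud = 50, S_dd = 43.04
Terminal payoffs (S − K): max(8.092, 0) = 8.092, max(0, 0) = 0, max(-6.965, 0) = 0
Node u (S = 53.89): V_u = e^(−0.0175)·[0.5988·8.0917 + 0.4012·0.0000] = 4.7616
Node d (S = 46.39): V_d = e^(−0.0175)·[0.5988·0.0000 + 0.4012·0.0000] = 0.0000
Node 0 (S = 50): V_0 = e^(−0.0175)·[0.5988·4.7616 + 0.4012·0.0000] = 2.8020

£2.80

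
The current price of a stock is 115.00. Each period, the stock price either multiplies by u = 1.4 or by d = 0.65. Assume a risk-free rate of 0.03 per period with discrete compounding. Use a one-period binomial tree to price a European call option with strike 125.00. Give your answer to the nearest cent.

17.71

Risk-neutral probability p = (1 + 0.03 − 0.65)/(1.4 − 0.65) = 0.3800/0.7500 = 0.5067
Terminal stock prices: S_u = 161, S_d = 74.75
Terminal payoffs (S − K): max(36, 0) = 36, max(-50.25, 0) = 0
Node 0 (S = 115): V_0 = 1/1.03·[0.5067·36.0000 + 0.4933·0.0000] = 17.7087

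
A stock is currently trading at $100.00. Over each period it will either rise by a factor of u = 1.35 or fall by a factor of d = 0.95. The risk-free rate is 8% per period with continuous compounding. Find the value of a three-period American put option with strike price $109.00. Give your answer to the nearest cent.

$9.00

Risk-neutral probability p = (e^0.08 − 0.95)/(1.35 − 0.95) = 0.1333/0.4000 = 0.3332
Terminal stock prices: S_uuu = 246, S_uud = 173.1, S_udd = 121.8, S_ddd = 85.74
Terminal payoffs (K − S): max(-137, 0) = 0, max(-64.14, 0) = 0, max(-12.84, 0) = 0, max(23.26, 0) = 23.26
Node uu (S = 182.3): continuation = e^(−0.08)·[0.3332·0.0000 + 0.6668·0.0000] = 0.0000; exercise value = 0.0000 ≤ continuation, so V_uu = 0.0000
Node ud (S = 128.2): continuation = e^(−0.08)·[0.3332·0.0000 + 0.6668·0.0000] = 0.0000; exercise value = 0.0000 ≤ continuation, so V_ud = 0.0000
Node dd (S = 90.25): continuation = e^(−0.08)·[0.3332·0.0000 + 0.6668·23.2625] = 14.3185; exercise value = 18.7500 > continuation, so V_dd = 18.7500 (exercise)
Node u (S = 135): continuation = e^(−0.08)·[0.3332·0.0000 + 0.6668·0.0000] = 0.0000; exercise value = 0.0000 ≤ continuation, so V_u = 0.0000
Node d (S = 95): continuation = e^(−0.08)·[0.3332·0.0000 + 0.6668·18.7500] = 11.5410; exercise value = 14.0000 > continuation, so V_d = 14.0000 (exercise)
Node 0 (S = 100): continuation = e^(−0.08)·[0.3332·0.0000 + 0.6668·14.0000] = 8.6172; exercise value = 9.0000 > continuation, so V_0 = 9.0000 (exercise)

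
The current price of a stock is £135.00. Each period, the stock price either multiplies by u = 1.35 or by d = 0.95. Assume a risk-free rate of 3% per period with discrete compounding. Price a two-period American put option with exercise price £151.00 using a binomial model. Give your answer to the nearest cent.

£17.67

Risk-neutral probability p = (1 + 0.03 − 0.95)/(1.35 − 0.95) = 0.0800/0.4000 = 0.2000
Terminal stock prices: S_uu = 246, S_ud = 173.1, S_dd = 121.8
Terminal payoffs (K − S): max(-95.04, 0) = 0, max(-22.14, 0) = 0, max(29.16, 0) = 29.16
Node u (S = 182.2): continuation = 1/1.03·[0.2000·0.0000 + 0.8000·0.0000] = 0.0000; exercise value = 0.0000 ≤ continuation, so V_u = 0.0000
Node d (S = 128.2): continuation = 1/1.03·[0.2000·0.0000 + 0.8000·29.1625] = 22.6505; exercise value = 22.7500 > continuation, so V_d = 22.7500 (exercise)
Node 0 (S = 135): continuation = 1/1.03·[0.2000·0.0000 + 0.8000·22.7500] = 17.6699; exercise value = 16.0000 ≤ continuation, so V_0 = 17.6699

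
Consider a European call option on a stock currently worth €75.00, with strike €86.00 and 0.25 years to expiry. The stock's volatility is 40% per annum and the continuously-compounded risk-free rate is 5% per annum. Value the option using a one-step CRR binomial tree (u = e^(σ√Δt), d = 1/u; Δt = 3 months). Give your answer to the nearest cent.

€2.66

CRR parameters: u = e^(σ√Δt) = e^(0.4·√0.25) = 1.2214, d = 1/u = 0.8187
Per-period rate: rΔt = 0.05·0.25 = 0.0125, so R = e^0.0125 = 1.0126
Risk-neutral probability p = (e^0.0125 − 0.8187)/(1.2214 − 0.8187) = 0.1938/0.4027 = 0.4814
Terminal stock prices: S_u = 91.61, S_d = 61.4
Terminal payoffs (S − K): max(5.605, 0) = 5.605, max(-24.6, 0) = 0
Node 0 (S = 75): V_0 = e^(−0.0125)·[0.4814·5.6052 + 0.5186·0.0000] = 2.6648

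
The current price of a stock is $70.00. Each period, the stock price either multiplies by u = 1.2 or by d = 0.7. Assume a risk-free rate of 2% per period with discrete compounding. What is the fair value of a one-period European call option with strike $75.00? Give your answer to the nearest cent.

$5.65

Risk-neutral probability p = (1 + 0.02 − 0.7)/(1.2 − 0.7) = 0.3200/0.5000 = 0.6400
Terminal stock prices: S_u = 84, S_d = 49
Terminal payoffs (S − K): max(9, 0) = 9, max(-26, 0) = 0
Node 0 (S = 70): V_0 = 1/1.02·[0.6400·9.0000 + 0.3600·0.0000] = 5.6471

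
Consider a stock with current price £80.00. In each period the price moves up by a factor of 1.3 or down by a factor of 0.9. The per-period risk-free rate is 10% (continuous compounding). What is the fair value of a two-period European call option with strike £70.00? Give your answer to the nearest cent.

£23.70

Risk-neutral probability p = (e^0.1 − 0.9)/(1.3 − 0.9) = 0.2052/0.4000 = 0.5129
Terminal stock prices: S_uu = 135.2, S_ud = 93.6, S_dd = 64.8
Terminal payoffs (S − K): max(65.2, 0) = 65.2, max(23.6, 0) = 23.6, max(-5.2, 0) = 0
Node u (S = 104): V_u = e^(−0.1)·[0.5129·65.2000 + 0.4871·23.6000] = 40.6614
Node d (S = 72): V_d = e^(−0.1)·[0.5129·23.6000 + 0.4871·0.0000] = 10.9531
Node 0 (S = 80): V_0 = e^(−0.1)·[0.5129·40.6614 + 0.4871·10.9531] = 23.6989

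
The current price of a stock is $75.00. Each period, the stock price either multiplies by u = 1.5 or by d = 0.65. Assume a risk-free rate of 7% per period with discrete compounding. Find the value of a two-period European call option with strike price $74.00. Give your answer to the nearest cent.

$20.21

Risk-neutral probability p = (1 + 0.07 − 0.65)/(1.5 − 0.65) = 0.4200/0.8500 = 0.4941
Terminal stock prices: S_uu = 168.8, S_ud = 73.12, S_dd = 31.69
Terminal payoffs (S − K): max(94.75, 0) = 94.75, max(-0.875, 0) = 0, max(-42.31, 0) = 0
Node u (S = 112.5): V_u = 1/1.07·[0.4941·94.7500 + 0.5059·0.0000] = 43.7548
Node d (S = 48.75): V_d = 1/1.07·[0.4941·0.0000 + 0.5059·0.0000] = 0.0000
Node 0 (S = 75): V_0 = 1/1.07·[0.4941·43.7548 + 0.5059·0.0000] = 20.2056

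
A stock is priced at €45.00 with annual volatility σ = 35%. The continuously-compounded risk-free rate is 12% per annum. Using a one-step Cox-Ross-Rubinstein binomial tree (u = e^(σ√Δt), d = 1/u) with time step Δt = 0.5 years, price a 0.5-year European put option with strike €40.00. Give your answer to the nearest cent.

€2.01

CRR parameters: u = e^(σ√Δt) = e^(0.35·√0.5) = 1.2808, d = 1/u = 0.7808
Per-period rate: rΔt = 0.12·0.5 = 0.06, so R = e^0.06 = 1.0618
Risk-neutral probability p = (e^0.06 − 0.7808)/(1.2808 − 0.7808) = 0.2811/0.5000 = 0.5621
Terminal stock prices: S_u = 57.64, S_d = 35.13
Terminal payoffs (K − S): max(-17.64, 0) = 0, max(4.866, 0) = 4.866
Node 0 (S = 45): V_0 = e^(−0.06)·[0.5621·0.0000 + 0.4379·4.8658] = 2.0066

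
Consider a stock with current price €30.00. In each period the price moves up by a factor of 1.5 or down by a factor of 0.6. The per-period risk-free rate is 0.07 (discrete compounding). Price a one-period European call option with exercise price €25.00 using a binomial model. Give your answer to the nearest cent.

€9.76

Risk-neutral probability p = (1 + 0.07 − 0.6)/(1.5 − 0.6) = 0.4700/0.9000 = 0.5222
Terminal stock prices: S_u = 45, S_d = 18
Terminal payoffs (S − K): max(20, 0) = 20, max(-7, 0) = 0
Node 0 (S = 30): V_0 = 1/1.07·[0.5222·20.0000 + 0.4778·0.0000] = 9.7612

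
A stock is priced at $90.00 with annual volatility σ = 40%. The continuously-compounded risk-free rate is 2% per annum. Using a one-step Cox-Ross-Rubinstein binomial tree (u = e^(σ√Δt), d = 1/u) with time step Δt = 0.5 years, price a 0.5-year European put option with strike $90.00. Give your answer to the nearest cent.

CRR parameters: u = e^(σ√Δt) = e^(0.4·√0.5) = 1.3269, d = 1/u = 0.7536
Per-period rate: rΔt = 0.02·0.5 = 0.01, so R = e^0.01 = 1.0101
Risk-neutral probability p = (e^0.01 − 0.7536)/(1.3269 − 0.7536) = 0.2564/0.5733 = 0.4473
Terminal stock prices: S_u = 119.4, S_d = 67.83
Terminal payoffs (K − S): max(-29.42, 0) = 0, max(22.17, 0) = 22.17
Node 0 (S = 90): V_0 = e^(−0.01)·[0.4473·0.0000 + 0.5527·22.1726] = 12.1331

$12.13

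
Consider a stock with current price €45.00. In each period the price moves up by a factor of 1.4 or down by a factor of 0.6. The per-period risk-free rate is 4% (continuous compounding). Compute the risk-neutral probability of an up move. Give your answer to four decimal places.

p = 0.5510

Risk-neutral probability p = (e^0.04 − 0.6)/(1.4 − 0.6) = 0.4408/0.8000 = 0.5510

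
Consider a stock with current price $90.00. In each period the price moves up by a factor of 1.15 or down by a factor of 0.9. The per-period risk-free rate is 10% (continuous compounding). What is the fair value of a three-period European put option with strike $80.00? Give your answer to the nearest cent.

$0.06

Risk-neutral probability p = (e^0.1 − 0.9)/(1.15 − 0.9) = 0.2052/0.2500 = 0.8207
Terminal stock prices: S_uuu = 136.9, S_uud = 107.1, S_udd = 83.83, S_ddd = 65.61
Terminal payoffs (K − S): max(-56.88, 0) = 0, max(-27.12, 0) = 0, max(-3.835, 0) = 0, max(14.39, 0) = 14.39
Node uu (S = 119): V_uu = e^(−0.1)·[0.8207·0.0000 + 0.1793·0.0000] = 0.0000
Node ud (S = 93.15): V_ud = e^(−0.1)·[0.8207·0.0000 + 0.1793·0.0000] = 0.0000
Node dd (S = 72.9): V_dd = e^(−0.1)·[0.8207·0.0000 + 0.1793·14.3900] = 2.3348
Node u (S = 103.5): V_u = e^(−0.1)·[0.8207·0.0000 + 0.1793·0.0000] = 0.0000
Node d (S = 81): V_d = e^(−0.1)·[0.8207·0.0000 + 0.1793·2.3348] = 0.3788
Node 0 (S = 90): V_0 = e^(−0.1)·[0.8207·0.0000 + 0.1793·0.3788] = 0.0615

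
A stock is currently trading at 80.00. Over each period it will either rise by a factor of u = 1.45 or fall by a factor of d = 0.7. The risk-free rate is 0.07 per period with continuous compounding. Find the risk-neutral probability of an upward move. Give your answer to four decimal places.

Risk-neutral probability p = (e^0.07 − 0.7)/(1.45 − 0.7) = 0.3725/0.7500 = 0.4967

p = 0.4967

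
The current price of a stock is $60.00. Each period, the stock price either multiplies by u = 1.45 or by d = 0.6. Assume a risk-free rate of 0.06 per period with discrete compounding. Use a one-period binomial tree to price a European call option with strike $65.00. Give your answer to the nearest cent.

Risk-neutral probability p = (1 + 0.06 − 0.6)/(1.45 − 0.6) = 0.4600/0.8500 = 0.5412
Terminal stock prices: S_u = 87, S_d = 36
Terminal payoffs (S − K): max(22, 0) = 22, max(-29, 0) = 0
Node 0 (S = 60): V_0 = 1/1.06·[0.5412·22.0000 + 0.4588·0.0000] = 11.2320

$11.23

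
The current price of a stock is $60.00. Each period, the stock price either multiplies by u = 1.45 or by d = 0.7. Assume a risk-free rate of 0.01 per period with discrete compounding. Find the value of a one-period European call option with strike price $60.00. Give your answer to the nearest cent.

Risk-neutral probability p = (1 + 0.01 − 0.7)/(1.45 − 0.7) = 0.3100/0.7500 = 0.4133
Terminal stock prices: S_u = 87, S_d = 42
Terminal payoffs (S − K): max(27, 0) = 27, max(-18, 0) = 0
Node 0 (S = 60): V_0 = 1/1.01·[0.4133·27.0000 + 0.5867·0.0000] = 11.0495

$11.05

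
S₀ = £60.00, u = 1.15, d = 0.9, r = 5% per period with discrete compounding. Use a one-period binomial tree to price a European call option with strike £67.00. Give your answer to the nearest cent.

Risk-neutral probability p = (1 + 0.05 − 0.9)/(1.15 − 0.9) = 0.1500/0.2500 = 0.6000
Terminal stock prices: S_u = 69, S_d = 54
Terminal payoffs (S − K): max(2, 0) = 2, max(-13, 0) = 0
Node 0 (S = 60): V_0 = 1/1.05·[0.6000·2.0000 + 0.4000·0.0000] = 1.1429

£1.14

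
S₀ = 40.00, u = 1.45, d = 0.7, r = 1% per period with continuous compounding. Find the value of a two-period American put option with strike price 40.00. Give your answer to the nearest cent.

Risk-neutral probability p = (e^0.01 − 0.7)/(1.45 − 0.7) = 0.3101/0.7500 = 0.4134
Terminal stock prices: S_uu = 84.1, S_ud = 40.6, S_dd = 19.6
Terminal payoffs (K − S): max(-44.1, 0) = 0, max(-0.6, 0) = 0, max(20.4, 0) = 20.4
Node u (S = 58): continuation = e^(−0.01)·[0.4134·0.0000 + 0.5866·0.0000] = 0.0000; exercise value = 0.0000 ≤ continuation, so V_u = 0.0000
Node d (S = 28): continuation = e^(−0.01)·[0.4134·0.0000 + 0.5866·20.4000] = 11.8476; exercise value = 12.0000 > continuation, so V_d = 12.0000 (exercise)
Node 0 (S = 40): continuation = e^(−0.01)·[0.4134·0.0000 + 0.5866·12.0000] = 6.9692; exercise value = 0.0000 ≤ continuation, so V_0 = 6.9692

6.97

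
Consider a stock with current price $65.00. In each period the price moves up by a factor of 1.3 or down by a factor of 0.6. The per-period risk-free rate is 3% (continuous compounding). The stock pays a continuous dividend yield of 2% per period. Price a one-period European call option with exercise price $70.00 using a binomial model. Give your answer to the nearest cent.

$8.24

Per-period risk-free factor R = e^0.03 = 1.0305; dividend-adjusted growth = e^(0.03−0.02) = 1.0101.
Risk-neutral probability p = (1.0101 − 0.6)/(1.3 − 0.6) = 0.4101/0.7000 = 0.5858
Terminal stock prices: S_u = 84.5, S_d = 39
Terminal payoffs (S − K): max(14.5, 0) = 14.5, max(-31, 0) = 0
Node 0 (S = 65): V_0 = e^(−0.03)·[0.5858·14.5000 + 0.4142·0.0000] = 8.2429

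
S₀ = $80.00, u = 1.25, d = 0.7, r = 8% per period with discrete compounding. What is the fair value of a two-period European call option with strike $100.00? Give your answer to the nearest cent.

Risk-neutral probability p = (1 + 0.08 − 0.7)/(1.25 − 0.7) = 0.3800/0.5500 = 0.6909
Terminal stock prices: S_uu = 125, S_ud = 70, S_dd = 39.2
Terminal payoffs (S − K): max(25, 0) = 25, max(-30, 0) = 0, max(-60.8, 0) = 0
Node u (S = 100): V_u = 1/1.08·[0.6909·25.0000 + 0.3091·0.0000] = 15.9933
Node d (S = 56): V_d = 1/1.08·[0.6909·0.0000 + 0.3091·0.0000] = 0.0000
Node 0 (S = 80): V_0 = 1/1.08·[0.6909·15.9933 + 0.3091·0.0000] = 10.2314

$10.23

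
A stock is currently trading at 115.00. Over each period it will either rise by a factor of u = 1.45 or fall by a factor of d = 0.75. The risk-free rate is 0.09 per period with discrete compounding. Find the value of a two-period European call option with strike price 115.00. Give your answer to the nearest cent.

29.41

Risk-neutral probability p = (1 + 0.09 − 0.75)/(1.45 − 0.75) = 0.3400/0.7000 = 0.4857
Terminal stock prices: S_uu = 241.8, S_ud = 125.1, S_dd = 64.69
Terminal payoffs (S − K): max(126.8, 0) = 126.8, max(10.06, 0) = 10.06, max(-50.31, 0) = 0
Node u (S = 166.8): V_u = 1/1.09·[0.4857·126.7875 + 0.5143·10.0625] = 61.2454
Node d (S = 86.25): V_d = 1/1.09·[0.4857·10.0625 + 0.5143·0.0000] = 4.4839
Node 0 (S = 115): V_0 = 1/1.09·[0.4857·61.2454 + 0.5143·4.4839] = 29.4072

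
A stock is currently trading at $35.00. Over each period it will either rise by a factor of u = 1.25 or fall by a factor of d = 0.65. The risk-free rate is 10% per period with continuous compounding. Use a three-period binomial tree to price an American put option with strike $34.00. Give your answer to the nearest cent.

Risk-neutral probability p = (e^0.1 − 0.65)/(1.25 − 0.65) = 0.4552/0.6000 = 0.7586
Terminal stock prices: S_uuu = 68.36, S_uud = 35.55, S_udd = 18.48, S_ddd = 9.612
Terminal payoffs (K − S): max(-34.36, 0) = 0, max(-1.547, 0) = 0, max(15.52, 0) = 15.52, max(24.39, 0) = 24.39
Node uu (S = 54.69): continuation = e^(−0.1)·[0.7586·0.0000 + 0.2414·0.0000] = 0.0000; exercise value = 0.0000 ≤ continuation, so V_uu = 0.0000
Node ud (S = 28.44): continuation = e^(−0.1)·[0.7586·0.0000 + 0.2414·15.5156] = 3.3888; exercise value = 5.5625 > continuation, so V_ud = 5.5625 (exercise)
Node dd (S = 14.79): continuation = e^(−0.1)·[0.7586·15.5156 + 0.2414·24.3881] = 15.9770; exercise value = 19.2125 > continuation, so V_dd = 19.2125 (exercise)
Node u (S = 43.75): continuation = e^(−0.1)·[0.7586·0.0000 + 0.2414·5.5625] = 1.2149; exercise value = 0.0000 ≤ continuation, so V_u = 1.2149
Node d (S = 22.75): continuation = e^(−0.1)·[0.7586·5.5625 + 0.2414·19.2125] = 8.0145; exercise value = 11.2500 > continuation, so V_d = 11.2500 (exercise)
Node 0 (S = 35): continuation = e^(−0.1)·[0.7586·1.2149 + 0.2414·11.2500] = 3.2911; exercise value = 0.0000 ≤ continuation, so V_0 = 3.2911

$3.29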